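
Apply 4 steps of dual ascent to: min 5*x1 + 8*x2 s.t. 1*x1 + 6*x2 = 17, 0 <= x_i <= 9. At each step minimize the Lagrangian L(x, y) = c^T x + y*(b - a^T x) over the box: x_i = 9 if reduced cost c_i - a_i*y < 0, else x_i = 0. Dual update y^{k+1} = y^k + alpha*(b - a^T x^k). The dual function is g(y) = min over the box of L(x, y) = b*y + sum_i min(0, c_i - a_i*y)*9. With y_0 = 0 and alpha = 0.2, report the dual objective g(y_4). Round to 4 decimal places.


Dual ascent for LP: min 5*x1 + 8*x2, 1*x1 + 6*x2 = 17, 0 <= x_i <= 9
Step 1: y^k = 0.0, reduced costs: (5.0, 8.0)
  x^k = (0.0, 0.0), subgradient = b - a^T x = 17.0
  y^{k+1} = 0.0 + 0.2*17.0 = 3.4
Step 2: y^k = 3.4, reduced costs: (1.6, -12.4)
  x^k = (0.0, 9.0), subgradient = b - a^T x = -37.0
  y^{k+1} = 3.4 + 0.2*-37.0 = -4.0
Step 3: y^k = -4.0, reduced costs: (9.0, 32.0)
  x^k = (0.0, 0.0), subgradient = b - a^T x = 17.0
  y^{k+1} = -4.0 + 0.2*17.0 = -0.6
Step 4: y^k = -0.6, reduced costs: (5.6, 11.6)
  x^k = (0.0, 0.0), subgradient = b - a^T x = 17.0
  y^{k+1} = -0.6 + 0.2*17.0 = 2.8
Dual objective at y_4 = 2.8: reduced costs (2.2, -8.8), box minimizer x = (0.0, 9.0)
g(y_4) = b*y + (c1 - a1*y)*x1 + (c2 - a2*y)*x2 = 17*2.8 + 2.2*0.0 + (-8.8)*9.0 = 47.6 + 0.0 - 79.2 = -31.6


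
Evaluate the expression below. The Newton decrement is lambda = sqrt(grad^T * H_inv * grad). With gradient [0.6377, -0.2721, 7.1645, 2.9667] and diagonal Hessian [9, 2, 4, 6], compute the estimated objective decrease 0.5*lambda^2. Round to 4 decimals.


Step 1: H is diagonal, so H^(-1) * g = [0.0709, -0.1361, 1.7911, 0.4945].
Step 2: g^T H^(-1) g = sum_i g_i^2 / H_ii
  = (0.6377)^2/9 + (-0.2721)^2/2 + (7.1645)^2/4 + (2.9667)^2/6
  = 0.0452 + 0.037 + 12.8325 + 1.4669 = 14.3816
Step 3: Objective decrease = 0.5 * g^T H^(-1) g = 7.1908


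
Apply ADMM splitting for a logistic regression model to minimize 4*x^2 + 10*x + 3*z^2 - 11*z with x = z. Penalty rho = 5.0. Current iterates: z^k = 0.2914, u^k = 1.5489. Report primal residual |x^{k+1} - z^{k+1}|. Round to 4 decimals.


ADMM iteration with rho = 5.0, z^k = 0.2914, u^k = 1.5489
Step 1: x-update.
Minimize 4*x^2 + 10*x + (5.0/2)*(x - 0.2914 + 1.5489)^2
FOC: (2*4 + 5.0)*x = -10 + 5.0*(0.2914 - 1.5489)
x^{k+1} = -1.2529
Step 2: z-update.
Minimize 3*z^2 - 11*z + (5.0/2)*(-1.2529 - z + 1.5489)^2
FOC: (2*3 + 5.0)*z = 11 + 5.0*(-1.2529 + 1.5489)
z^{k+1} = 1.1346
Step 3: u-update.
u^{k+1} = 1.5489 - 1.2529 - 1.1346 = -0.8385
Step 4: Primal residual = |-1.2529 - 1.1346| = 2.3874


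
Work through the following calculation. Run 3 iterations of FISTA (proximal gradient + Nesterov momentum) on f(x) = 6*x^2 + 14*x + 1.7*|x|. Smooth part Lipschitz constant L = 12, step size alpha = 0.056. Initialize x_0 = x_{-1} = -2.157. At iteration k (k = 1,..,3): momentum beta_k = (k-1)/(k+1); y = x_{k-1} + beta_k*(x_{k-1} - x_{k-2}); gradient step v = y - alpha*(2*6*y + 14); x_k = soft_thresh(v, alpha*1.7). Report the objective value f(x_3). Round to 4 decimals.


FISTA on f(x) = 6*x^2 + 14*x + 1.7*|x|
L = 12, alpha = 0.056
Iteration 1: beta = 0.0, y = -2.157 + 0.0*(-2.157 + 2.157) = -2.157
  grad(y) = -11.884, v = y - alpha*grad = -1.4915
  prox(v) = soft_thresh(-1.4915, 0.0952) = -1.3963
Iteration 2: beta = 0.3333, y = -1.3963 + 0.3333*(-1.3963 + 2.157) = -1.1427
  grad(y) = 0.2873, v = y - alpha*grad = -1.1588
  prox(v) = soft_thresh(-1.1588, 0.0952) = -1.0636
Iteration 3: beta = 0.5, y = -1.0636 + 0.5*(-1.0636 + 1.3963) = -0.8973
  grad(y) = 3.2327, v = y - alpha*grad = -1.0783
  prox(v) = soft_thresh(-1.0783, 0.0952) = -0.9831
f(x_3) = 6*(-0.9831)^2 + 14*(-0.9831) + 1.7*|-0.9831| = -6.2932


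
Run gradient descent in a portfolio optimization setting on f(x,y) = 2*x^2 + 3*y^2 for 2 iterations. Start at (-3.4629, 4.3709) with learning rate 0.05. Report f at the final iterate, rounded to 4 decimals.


Gradient descent on f(x,y) = 2*x^2 + 3*y^2.
Starting point: (-3.4629, 4.3709), alpha = 0.05
Step 1: grad_x = 2*2*-3.4629 = -13.8516, grad_y = 2*3*4.3709 = 26.2254
  x_1 = -3.4629 - 0.05*-13.8516 = -2.7703
  y_1 = 4.3709 - 0.05*26.2254 = 3.0596
Step 2: grad_x = 2*2*-2.7703 = -11.0813, grad_y = 2*3*3.0596 = 18.3578
  x_2 = -2.7703 - 0.05*-11.0813 = -2.2163
  y_2 = 3.0596 - 0.05*18.3578 = 2.1417
f(-2.2163, 2.1417) = 2*(-2.2163)^2 + 3*2.1417^2 = 23.5847


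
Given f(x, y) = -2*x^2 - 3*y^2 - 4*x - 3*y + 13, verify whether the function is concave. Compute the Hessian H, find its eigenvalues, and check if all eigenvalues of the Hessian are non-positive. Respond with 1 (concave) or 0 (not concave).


The Hessian of f(x,y) = -2*x^2 - 3*y^2 - 4*x - 3*y + 13 is:
H = [[-4, 0], [0, -6]]
Trace = -4 - 6 = -10
Determinant = -4*-6 - (0)^2 = 24
Discriminant = (-10)^2 - 4*24 = 4.0
Eigenvalues: lambda_1 = -6.0, lambda_2 = -4.0
The function is concave.

1


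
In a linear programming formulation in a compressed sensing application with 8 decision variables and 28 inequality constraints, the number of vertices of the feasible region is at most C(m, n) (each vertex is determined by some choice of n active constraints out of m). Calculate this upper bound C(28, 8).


Each vertex corresponds to some choice of n active constraints out of m, so the number of vertices is at most C(m, n) = m! / (n!(m-n)!).
m = 28, n = 8
Numerator: 28 * 27 * 26 * 25 * 24 * 23 * 22 * 21
Denominator: 8! = 40320
C(28, 8) = 3108105


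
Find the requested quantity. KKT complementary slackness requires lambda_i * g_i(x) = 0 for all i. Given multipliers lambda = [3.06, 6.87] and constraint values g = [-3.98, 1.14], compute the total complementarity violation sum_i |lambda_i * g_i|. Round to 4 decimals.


KKT complementary slackness check:
lambda_1 * g_1 = 3.06 * -3.98 = -12.1788
lambda_2 * g_2 = 6.87 * 1.14 = 7.8318
Total violation = 12.1788 + 7.8318 = 20.0106


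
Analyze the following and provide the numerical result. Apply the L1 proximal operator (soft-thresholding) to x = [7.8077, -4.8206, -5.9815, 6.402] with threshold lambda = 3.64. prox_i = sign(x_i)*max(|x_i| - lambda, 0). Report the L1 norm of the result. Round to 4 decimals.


Soft-thresholding with lambda = 3.64:
prox(7.8077) = sign(7.8077)*max(|7.8077| - 3.64, 0) = 4.1677
prox(-4.8206) = sign(-4.8206)*max(|-4.8206| - 3.64, 0) = -1.1806
prox(-5.9815) = sign(-5.9815)*max(|-5.9815| - 3.64, 0) = -2.3415
prox(6.402) = sign(6.402)*max(|6.402| - 3.64, 0) = 2.762
prox(x) = [4.1677, -1.1806, -2.3415, 2.762]
||prox(x)||_1 = 4.1677 + 1.1806 + 2.3415 + 2.762 = 10.4518


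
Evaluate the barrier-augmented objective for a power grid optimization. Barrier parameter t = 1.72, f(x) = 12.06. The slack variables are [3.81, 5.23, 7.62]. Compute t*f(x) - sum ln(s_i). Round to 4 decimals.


Step 1: Compute log-barrier.
ln values: [1.3376, 1.6544, 2.0308]
phi = -(1.3376 + 1.6544 + 2.0308) = -5.0228
Step 2: Compute augmented objective.
t*f(x) = 1.72*12.06 = 20.7432
Total = 20.7432 - 5.0228 = 15.7204


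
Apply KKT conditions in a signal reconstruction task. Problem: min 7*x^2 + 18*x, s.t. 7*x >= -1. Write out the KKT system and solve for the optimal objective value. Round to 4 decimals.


Step 1: Try lambda = 0 (constraint inactive).
x_unc = -18/(2*7) = -1.2857
Check: 7*-1.2857 = -8.9999 < -1 -- violated!
Step 2: Constraint must be active: 7*x = -1
x* = -1/7 = -0.1429 (rounded; the exact value -1/7 is used below)
lambda = (2*7*(-1/7) + 18)/7 = 2.2857
Step 3: Compute optimal value.
f(x*) = 7*(-1/7)^2 + 18*(-1/7) = -2.4286


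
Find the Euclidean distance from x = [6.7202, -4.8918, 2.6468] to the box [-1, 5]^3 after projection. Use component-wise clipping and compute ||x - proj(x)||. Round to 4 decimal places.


Project each component onto [-1, 5].
clip(6.7202) = 5.0, clip(-4.8918) = -1.0, clip(2.6468) = 2.6468
Projection = [5.0, -1.0, 2.6468]
Squared diffs: [2.9591, 15.1461, 0.0]
Distance = sqrt(18.1052) = 4.255


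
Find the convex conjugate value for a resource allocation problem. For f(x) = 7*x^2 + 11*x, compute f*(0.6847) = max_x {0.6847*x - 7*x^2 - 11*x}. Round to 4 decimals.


f*(y) = sup_x {y*x - a*x^2 - b*x} = sup_x {(y-b)*x - a*x^2}
FOC: (y - b) - 2a*x = 0 => x* = (y - b)/(2a)
x* = (0.6847 - 11)/(2*7) = -0.7368
f*(0.6847) = (y-b)^2/(4a) = (0.6847 - 11)^2/(4*7)
= 106.4054/28 = 3.8002


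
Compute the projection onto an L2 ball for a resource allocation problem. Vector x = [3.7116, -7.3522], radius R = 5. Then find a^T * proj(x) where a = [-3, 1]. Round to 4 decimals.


Step 1: Compute ||x|| (intermediates to 6 decimals).
||x|| = sqrt(3.7116^2 + (-7.3522)^2) = 8.235947
Step 2: Project.
Since ||x|| > R, scale = R/||x|| = 5/8.235947 = 0.607095, proj(x) = scale * x
proj(x) = [2.253294, -4.463484]
Step 3: Dot product.
a^T * proj(x) = -3*2.253294 + 1*(-4.463484) = -11.2234


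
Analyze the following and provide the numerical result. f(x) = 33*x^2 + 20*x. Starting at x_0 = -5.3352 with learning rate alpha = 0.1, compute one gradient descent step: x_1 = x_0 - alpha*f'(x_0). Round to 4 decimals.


We compute the gradient at x_0 and apply the update.
f'(x) = 66*x + 20
f'(-5.3352) = 66*-5.3352 + 20 = -332.1232
x_1 = -5.3352 - 0.1*-332.1232 = 27.8771


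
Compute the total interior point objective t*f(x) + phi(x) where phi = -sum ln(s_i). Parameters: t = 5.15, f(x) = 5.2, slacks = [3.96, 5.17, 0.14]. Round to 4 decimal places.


Step 1: Compute log-barrier.
ln values: [1.3762, 1.6429, -1.9661]
phi = -(1.3762 + 1.6429 - 1.9661) = -1.053
Step 2: Compute augmented objective.
t*f(x) = 5.15*5.2 = 26.78
Total = 26.78 - 1.053 = 25.727


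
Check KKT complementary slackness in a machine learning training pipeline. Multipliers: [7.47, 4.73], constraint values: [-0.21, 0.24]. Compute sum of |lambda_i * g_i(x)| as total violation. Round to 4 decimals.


KKT complementary slackness check:
lambda_1 * g_1 = 7.47 * -0.21 = -1.5687
lambda_2 * g_2 = 4.73 * 0.24 = 1.1352
Total violation = 1.5687 + 1.1352 = 2.7039


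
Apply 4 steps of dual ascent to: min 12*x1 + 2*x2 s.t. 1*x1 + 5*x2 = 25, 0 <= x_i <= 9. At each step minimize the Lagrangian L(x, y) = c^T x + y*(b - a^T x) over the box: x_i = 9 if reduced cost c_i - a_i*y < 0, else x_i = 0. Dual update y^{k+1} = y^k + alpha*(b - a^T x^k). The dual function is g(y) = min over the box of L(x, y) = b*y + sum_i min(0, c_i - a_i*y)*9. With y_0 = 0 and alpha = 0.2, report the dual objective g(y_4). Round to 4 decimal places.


Dual ascent for LP: min 12*x1 + 2*x2, 1*x1 + 5*x2 = 25, 0 <= x_i <= 9
Step 1: y^k = 0.0, reduced costs: (12.0, 2.0)
  x^k = (0.0, 0.0), subgradient = b - a^T x = 25.0
  y^{k+1} = 0.0 + 0.2*25.0 = 5.0
Step 2: y^k = 5.0, reduced costs: (7.0, -23.0)
  x^k = (0.0, 9.0), subgradient = b - a^T x = -20.0
  y^{k+1} = 5.0 + 0.2*-20.0 = 1.0
Step 3: y^k = 1.0, reduced costs: (11.0, -3.0)
  x^k = (0.0, 9.0), subgradient = b - a^T x = -20.0
  y^{k+1} = 1.0 + 0.2*-20.0 = -3.0
Step 4: y^k = -3.0, reduced costs: (15.0, 17.0)
  x^k = (0.0, 0.0), subgradient = b - a^T x = 25.0
  y^{k+1} = -3.0 + 0.2*25.0 = 2.0
Dual objective at y_4 = 2.0: reduced costs (10.0, -8.0), box minimizer x = (0.0, 9.0)
g(y_4) = b*y + (c1 - a1*y)*x1 + (c2 - a2*y)*x2 = 25*2.0 + 10.0*0.0 + (-8.0)*9.0 = 50.0 + 0.0 - 72.0 = -22.0


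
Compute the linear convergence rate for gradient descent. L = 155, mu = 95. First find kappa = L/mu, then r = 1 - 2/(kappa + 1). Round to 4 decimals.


Step 1: Compute the condition number.
kappa = L/mu = 155/95 = 1.6316
Step 2: Compute the convergence rate.
r = 1 - 2/(kappa + 1) = 1 - 2*mu/(L + mu) = (L - mu)/(L + mu) = 60/250 = 0.24


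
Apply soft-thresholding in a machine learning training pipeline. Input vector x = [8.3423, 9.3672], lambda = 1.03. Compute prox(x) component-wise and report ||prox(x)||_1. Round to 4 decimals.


Soft-thresholding with lambda = 1.03:
prox(8.3423) = sign(8.3423)*max(|8.3423| - 1.03, 0) = 7.3123
prox(9.3672) = sign(9.3672)*max(|9.3672| - 1.03, 0) = 8.3372
prox(x) = [7.3123, 8.3372]
||prox(x)||_1 = 7.3123 + 8.3372 = 15.6495


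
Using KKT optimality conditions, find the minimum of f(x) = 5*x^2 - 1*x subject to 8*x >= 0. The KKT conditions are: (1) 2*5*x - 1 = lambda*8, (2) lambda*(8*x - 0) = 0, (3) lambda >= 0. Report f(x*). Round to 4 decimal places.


Step 1: Try lambda = 0 (constraint inactive).
Stationarity: 2*5*x - 1 = 0
x* = 1/(2*5) = 0.1
Check constraint: 8*0.1 = 0.8 >= 0 -- satisfied.
Step 2: Compute optimal value.
f(x*) = 5*0.1^2 - 1*0.1 = -0.05


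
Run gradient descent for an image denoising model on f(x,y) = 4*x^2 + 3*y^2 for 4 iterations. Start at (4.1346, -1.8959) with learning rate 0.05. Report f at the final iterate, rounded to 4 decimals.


Gradient descent on f(x,y) = 4*x^2 + 3*y^2.
Starting point: (4.1346, -1.8959), alpha = 0.05
Step 1: grad_x = 2*4*4.1346 = 33.0768, grad_y = 2*3*-1.8959 = -11.3754
  x_1 = 4.1346 - 0.05*33.0768 = 2.4808
  y_1 = -1.8959 - 0.05*-11.3754 = -1.3271
Step 2: grad_x = 2*4*2.4808 = 19.8461, grad_y = 2*3*-1.3271 = -7.9628
  x_2 = 2.4808 - 0.05*19.8461 = 1.4885
  y_2 = -1.3271 - 0.05*-7.9628 = -0.929
Step 3: grad_x = 2*4*1.4885 = 11.9076, grad_y = 2*3*-0.929 = -5.5739
  x_3 = 1.4885 - 0.05*11.9076 = 0.8931
  y_3 = -0.929 - 0.05*-5.5739 = -0.6503
Step 4: grad_x = 2*4*0.8931 = 7.1446, grad_y = 2*3*-0.6503 = -3.9018
  x_4 = 0.8931 - 0.05*7.1446 = 0.5358
  y_4 = -0.6503 - 0.05*-3.9018 = -0.4552
f(0.5358, -0.4552) = 4*0.5358^2 + 3*(-0.4552)^2 = 1.7702


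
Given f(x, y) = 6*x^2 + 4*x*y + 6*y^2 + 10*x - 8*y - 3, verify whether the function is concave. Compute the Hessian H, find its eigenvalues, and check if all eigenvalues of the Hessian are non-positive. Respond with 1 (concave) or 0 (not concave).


The Hessian of f(x,y) = 6*x^2 + 4*x*y + 6*y^2 + 10*x - 8*y - 3 is:
H = [[12, 4], [4, 12]]
Trace = 12 + 12 = 24
Determinant = 12*12 - (4)^2 = 128
Discriminant = (24)^2 - 4*128 = 64.0
Eigenvalues: lambda_1 = 8.0, lambda_2 = 16.0
The function is not concave.

0


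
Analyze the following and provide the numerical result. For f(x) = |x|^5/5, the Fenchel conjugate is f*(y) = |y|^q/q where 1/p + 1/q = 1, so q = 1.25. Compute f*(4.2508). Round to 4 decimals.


The conjugate exponent q satisfies 1/p + 1/q = 1.
p = 5, so q = 5/(5 - 1) = 1.25
|y|^q = 4.2508^1.25 = 6.1036
f*(4.2508) = 6.1036 / 1.25 = 4.8829


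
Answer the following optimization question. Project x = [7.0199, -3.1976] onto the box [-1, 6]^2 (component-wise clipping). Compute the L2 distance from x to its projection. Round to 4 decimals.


Project each component onto [-1, 6].
clip(7.0199) = 6.0, clip(-3.1976) = -1.0
Projection = [6.0, -1.0]
Squared diffs: [1.0402, 4.8294]
Distance = sqrt(5.8696) = 2.4227


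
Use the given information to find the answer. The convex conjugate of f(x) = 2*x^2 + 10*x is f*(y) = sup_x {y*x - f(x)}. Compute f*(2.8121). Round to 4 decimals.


f*(y) = sup_x {y*x - a*x^2 - b*x} = sup_x {(y-b)*x - a*x^2}
FOC: (y - b) - 2a*x = 0 => x* = (y - b)/(2a)
x* = (2.8121 - 10)/(2*2) = -1.797
f*(2.8121) = (y-b)^2/(4a) = (2.8121 - 10)^2/(4*2)
= 51.6659/8 = 6.4582


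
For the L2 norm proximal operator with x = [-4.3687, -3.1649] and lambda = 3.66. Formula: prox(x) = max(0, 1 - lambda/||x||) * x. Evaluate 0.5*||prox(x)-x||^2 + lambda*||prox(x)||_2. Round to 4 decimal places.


Step 1: Compute ||x||.
||x|| = 5.3946
Step 2: Compute scaling factor.
scale = max(0, 1 - 3.66/5.3946) = 0.3215
Step 3: prox(x) = [-1.4047, -1.0177]
||prox(x)|| = 1.7346
Step 4: Proximal objective.
0.5*||prox-x||^2 = 6.6978
lambda*||prox|| = 6.3486
Total = 13.0466


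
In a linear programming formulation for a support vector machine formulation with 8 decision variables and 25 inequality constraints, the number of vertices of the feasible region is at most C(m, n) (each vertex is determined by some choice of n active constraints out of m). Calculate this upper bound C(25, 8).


Each vertex corresponds to some choice of n active constraints out of m, so the number of vertices is at most C(m, n) = m! / (n!(m-n)!).
m = 25, n = 8
Numerator: 25 * 24 * 23 * 22 * 21 * 20 * 19 * 18
Denominator: 8! = 40320
C(25, 8) = 1081575


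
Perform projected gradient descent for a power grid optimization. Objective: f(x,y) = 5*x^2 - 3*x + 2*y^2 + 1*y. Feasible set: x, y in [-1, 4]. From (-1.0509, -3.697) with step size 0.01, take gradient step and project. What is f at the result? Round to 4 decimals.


Step 1: Compute gradient at (-1.0509, -3.697).
grad_x = 2*5*-1.0509 - 3 = -13.509
grad_y = 2*2*-3.697 + 1 = -13.788
Step 2: Gradient step.
x_raw = -1.0509 - 0.01*-13.509 = -0.9158
y_raw = -3.697 - 0.01*-13.788 = -3.5591
Step 3: Project onto [-1, 4].
x_proj = clip(-0.9158) = -0.9158
y_proj = clip(-3.5591) = -1.0
Step 4: Evaluate f.
f(-0.9158, -1.0) = 7.941


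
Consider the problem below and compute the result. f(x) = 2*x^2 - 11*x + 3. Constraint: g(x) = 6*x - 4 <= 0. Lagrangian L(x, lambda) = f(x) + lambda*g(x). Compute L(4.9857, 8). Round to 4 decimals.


Step 1: Evaluate f(x).
f(4.9857) = 2*4.9857^2 - 11*4.9857 + 3 = -2.1283
Step 2: Evaluate g(x).
g(4.9857) = 6*4.9857 - 4 = 25.9142
Step 3: Compute Lagrangian.
L = -2.1283 + 8*25.9142 = 205.1853


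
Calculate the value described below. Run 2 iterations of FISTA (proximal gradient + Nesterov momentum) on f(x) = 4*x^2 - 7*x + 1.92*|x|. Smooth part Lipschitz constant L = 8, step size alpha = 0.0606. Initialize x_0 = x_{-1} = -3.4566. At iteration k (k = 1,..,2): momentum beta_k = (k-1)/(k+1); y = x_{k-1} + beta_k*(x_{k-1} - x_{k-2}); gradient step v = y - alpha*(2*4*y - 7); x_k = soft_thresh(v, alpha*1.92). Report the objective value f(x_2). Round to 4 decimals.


FISTA on f(x) = 4*x^2 - 7*x + 1.92*|x|
L = 8, alpha = 0.0606
Iteration 1: beta = 0.0, y = -3.4566 + 0.0*(-3.4566 + 3.4566) = -3.4566
  grad(y) = -34.6528, v = y - alpha*grad = -1.3566
  prox(v) = soft_thresh(-1.3566, 0.1164) = -1.2403
Iteration 2: beta = 0.3333, y = -1.2403 + 0.3333*(-1.2403 + 3.4566) = -0.5015
  grad(y) = -11.0121, v = y - alpha*grad = 0.1658
  prox(v) = soft_thresh(0.1658, 0.1164) = 0.0495
f(x_2) = 4*0.0495^2 - 7*0.0495 + 1.92*|0.0495| = -0.2415


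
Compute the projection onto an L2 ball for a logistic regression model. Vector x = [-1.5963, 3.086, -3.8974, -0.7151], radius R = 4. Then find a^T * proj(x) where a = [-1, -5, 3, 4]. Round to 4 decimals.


Step 1: Compute ||x|| (intermediates to 6 decimals).
||x|| = sqrt((-1.5963)^2 + 3.086^2 + (-3.8974)^2 + (-0.7151)^2) = 5.269978
Step 2: Project.
Since ||x|| > R, scale = R/||x|| = 4/5.269978 = 0.759016, proj(x) = scale * x
proj(x) = [-1.211617, 2.342323, -2.958189, -0.542772]
Step 3: Dot product.
a^T * proj(x) = -1*(-1.211617) - 5*2.342323 + 3*(-2.958189) + 4*(-0.542772) = -21.5457


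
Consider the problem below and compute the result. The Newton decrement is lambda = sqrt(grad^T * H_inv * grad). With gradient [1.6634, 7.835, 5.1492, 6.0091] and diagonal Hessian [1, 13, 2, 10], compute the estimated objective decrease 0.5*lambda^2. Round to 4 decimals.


Step 1: H is diagonal, so H^(-1) * g = [1.6634, 0.6027, 2.5746, 0.6009].
Step 2: g^T H^(-1) g = sum_i g_i^2 / H_ii
  = (1.6634)^2/1 + (7.835)^2/13 + (5.1492)^2/2 + (6.0091)^2/10
  = 2.7669 + 4.7221 + 13.2571 + 3.6109 = 24.3571
Step 3: Objective decrease = 0.5 * g^T H^(-1) g = 12.1785


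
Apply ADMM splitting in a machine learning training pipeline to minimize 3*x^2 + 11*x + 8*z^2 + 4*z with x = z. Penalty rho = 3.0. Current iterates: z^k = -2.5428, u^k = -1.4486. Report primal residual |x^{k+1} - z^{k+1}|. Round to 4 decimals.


ADMM iteration with rho = 3.0, z^k = -2.5428, u^k = -1.4486
Step 1: x-update.
Minimize 3*x^2 + 11*x + (3.0/2)*(x + 2.5428 - 1.4486)^2
FOC: (2*3 + 3.0)*x = -11 + 3.0*(-2.5428 + 1.4486)
x^{k+1} = -1.587
Step 2: z-update.
Minimize 8*z^2 + 4*z + (3.0/2)*(-1.587 - z - 1.4486)^2
FOC: (2*8 + 3.0)*z = -4 + 3.0*(-1.587 - 1.4486)
z^{k+1} = -0.6898
Step 3: u-update.
u^{k+1} = -1.4486 - 1.587 + 0.6898 = -2.3457
Step 4: Primal residual = |-1.587 + 0.6898| = 0.8971


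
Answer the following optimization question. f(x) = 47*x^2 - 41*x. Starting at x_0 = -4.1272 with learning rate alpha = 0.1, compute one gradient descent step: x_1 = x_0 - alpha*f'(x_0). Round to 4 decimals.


We compute the gradient at x_0 and apply the update.
f'(x) = 94*x - 41
f'(-4.1272) = 94*-4.1272 - 41 = -428.9568
x_1 = -4.1272 - 0.1*-428.9568 = 38.7685


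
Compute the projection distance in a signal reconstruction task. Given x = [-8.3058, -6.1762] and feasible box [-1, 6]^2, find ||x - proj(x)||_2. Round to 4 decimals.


Project each component onto [-1, 6].
clip(-8.3058) = -1.0, clip(-6.1762) = -1.0
Projection = [-1.0, -1.0]
Squared diffs: [53.3747, 26.793]
Distance = sqrt(80.1677) = 8.9536


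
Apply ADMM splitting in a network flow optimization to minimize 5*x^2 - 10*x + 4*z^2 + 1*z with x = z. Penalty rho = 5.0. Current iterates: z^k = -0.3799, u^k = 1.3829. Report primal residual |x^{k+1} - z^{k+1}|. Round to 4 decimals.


ADMM iteration with rho = 5.0, z^k = -0.3799, u^k = 1.3829
Step 1: x-update.
Minimize 5*x^2 - 10*x + (5.0/2)*(x + 0.3799 + 1.3829)^2
FOC: (2*5 + 5.0)*x = 10 + 5.0*(-0.3799 - 1.3829)
x^{k+1} = 0.0791
Step 2: z-update.
Minimize 4*z^2 + 1*z + (5.0/2)*(0.0791 - z + 1.3829)^2
FOC: (2*4 + 5.0)*z = -1 + 5.0*(0.0791 + 1.3829)
z^{k+1} = 0.4854
Step 3: u-update.
u^{k+1} = 1.3829 + 0.0791 - 0.4854 = 0.9766
Step 4: Primal residual = |0.0791 - 0.4854| = 0.4063


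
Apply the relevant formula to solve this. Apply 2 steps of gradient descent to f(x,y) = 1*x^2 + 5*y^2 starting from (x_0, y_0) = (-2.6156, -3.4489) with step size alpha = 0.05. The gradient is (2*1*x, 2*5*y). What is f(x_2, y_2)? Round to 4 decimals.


Gradient descent on f(x,y) = 1*x^2 + 5*y^2.
Starting point: (-2.6156, -3.4489), alpha = 0.05
Step 1: grad_x = 2*1*-2.6156 = -5.2312, grad_y = 2*5*-3.4489 = -34.489
  x_1 = -2.6156 - 0.05*-5.2312 = -2.354
  y_1 = -3.4489 - 0.05*-34.489 = -1.7245
Step 2: grad_x = 2*1*-2.354 = -4.7081, grad_y = 2*5*-1.7245 = -17.2445
  x_2 = -2.354 - 0.05*-4.7081 = -2.1186
  y_2 = -1.7245 - 0.05*-17.2445 = -0.8622
f(-2.1186, -0.8622) = 1*(-2.1186)^2 + 5*(-0.8622)^2 = 8.2058


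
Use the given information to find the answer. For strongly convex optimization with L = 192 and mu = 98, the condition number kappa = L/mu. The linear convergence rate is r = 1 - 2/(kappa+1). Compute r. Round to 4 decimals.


Step 1: Compute the condition number.
kappa = L/mu = 192/98 = 1.9592
Step 2: Compute the convergence rate.
r = 1 - 2/(kappa + 1) = 1 - 2*mu/(L + mu) = (L - mu)/(L + mu) = 94/290 = 0.3241


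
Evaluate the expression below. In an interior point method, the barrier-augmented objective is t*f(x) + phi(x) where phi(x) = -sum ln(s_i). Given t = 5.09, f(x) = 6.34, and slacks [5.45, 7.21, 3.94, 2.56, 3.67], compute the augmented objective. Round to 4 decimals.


Step 1: Compute log-barrier.
ln values: [1.6956, 1.9755, 1.3712, 0.94, 1.3002]
phi = -(1.6956 + 1.9755 + 1.3712 + 0.94 + 1.3002) = -7.2825
Step 2: Compute augmented objective.
t*f(x) = 5.09*6.34 = 32.2706
Total = 32.2706 - 7.2825 = 24.9881


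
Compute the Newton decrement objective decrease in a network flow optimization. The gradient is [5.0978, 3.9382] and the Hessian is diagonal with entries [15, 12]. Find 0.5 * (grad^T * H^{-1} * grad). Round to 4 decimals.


Step 1: H is diagonal, so H^(-1) * g = [0.3399, 0.3282].
Step 2: g^T H^(-1) g = sum_i g_i^2 / H_ii
  = (5.0978)^2/15 + (3.9382)^2/12
  = 1.7325 + 1.2925 = 3.025
Step 3: Objective decrease = 0.5 * g^T H^(-1) g = 1.5125


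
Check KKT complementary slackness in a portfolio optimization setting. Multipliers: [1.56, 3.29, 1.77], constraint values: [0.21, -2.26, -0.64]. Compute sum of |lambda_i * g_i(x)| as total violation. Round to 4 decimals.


KKT complementary slackness check:
lambda_1 * g_1 = 1.56 * 0.21 = 0.3276
lambda_2 * g_2 = 3.29 * -2.26 = -7.4354
lambda_3 * g_3 = 1.77 * -0.64 = -1.1328
Total violation = 0.3276 + 7.4354 + 1.1328 = 8.8958


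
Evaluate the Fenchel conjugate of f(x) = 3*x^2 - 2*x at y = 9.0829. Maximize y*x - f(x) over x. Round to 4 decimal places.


f*(y) = sup_x {y*x - a*x^2 - b*x} = sup_x {(y-b)*x - a*x^2}
FOC: (y - b) - 2a*x = 0 => x* = (y - b)/(2a)
x* = (9.0829 + 2)/(2*3) = 1.8472
f*(9.0829) = (y-b)^2/(4a) = (9.0829 + 2)^2/(4*3)
= 122.8307/12 = 10.2359


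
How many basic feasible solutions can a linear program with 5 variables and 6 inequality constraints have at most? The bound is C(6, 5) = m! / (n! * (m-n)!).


Each vertex corresponds to some choice of n active constraints out of m, so the number of vertices is at most C(m, n) = m! / (n!(m-n)!).
m = 6, n = 5
Numerator: 6 * 5 * 4 * 3 * 2
Denominator: 5! = 120
C(6, 5) = 6


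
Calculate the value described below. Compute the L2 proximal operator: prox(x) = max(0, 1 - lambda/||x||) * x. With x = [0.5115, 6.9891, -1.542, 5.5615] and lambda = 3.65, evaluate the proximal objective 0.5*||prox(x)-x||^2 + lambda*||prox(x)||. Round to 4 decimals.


Step 1: Compute ||x||.
||x|| = 9.0784
Step 2: Compute scaling factor.
scale = max(0, 1 - 3.65/9.0784) = 0.5979
Step 3: prox(x) = [0.3058, 4.1791, -0.922, 3.3255]
||prox(x)|| = 5.4284
Step 4: Proximal objective.
0.5*||prox-x||^2 = 6.6613
lambda*||prox|| = 19.8137
Total = 26.4749


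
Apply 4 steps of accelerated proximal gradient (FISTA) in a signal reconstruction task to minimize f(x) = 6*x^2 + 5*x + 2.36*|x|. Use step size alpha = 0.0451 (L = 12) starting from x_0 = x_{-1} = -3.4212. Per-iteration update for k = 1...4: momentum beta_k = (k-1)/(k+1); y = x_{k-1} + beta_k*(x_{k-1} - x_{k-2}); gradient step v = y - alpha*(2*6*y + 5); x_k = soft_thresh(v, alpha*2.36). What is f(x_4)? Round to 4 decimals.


FISTA on f(x) = 6*x^2 + 5*x + 2.36*|x|
L = 12, alpha = 0.0451
Iteration 1: beta = 0.0, y = -3.4212 + 0.0*(-3.4212 + 3.4212) = -3.4212
  grad(y) = -36.0544, v = y - alpha*grad = -1.7951
  prox(v) = soft_thresh(-1.7951, 0.1064) = -1.6887
Iteration 2: beta = 0.3333, y = -1.6887 + 0.3333*(-1.6887 + 3.4212) = -1.1112
  grad(y) = -8.3346, v = y - alpha*grad = -0.7353
  prox(v) = soft_thresh(-0.7353, 0.1064) = -0.6289
Iteration 3: beta = 0.5, y = -0.6289 + 0.5*(-0.6289 + 1.6887) = -0.099
  grad(y) = 3.8123, v = y - alpha*grad = -0.2709
  prox(v) = soft_thresh(-0.2709, 0.1064) = -0.1645
Iteration 4: beta = 0.6, y = -0.1645 + 0.6*(-0.1645 + 0.6289) = 0.1142
  grad(y) = 6.3701, v = y - alpha*grad = -0.1731
  prox(v) = soft_thresh(-0.1731, 0.1064) = -0.0667
f(x_4) = 6*(-0.0667)^2 + 5*(-0.0667) + 2.36*|-0.0667| = -0.1494


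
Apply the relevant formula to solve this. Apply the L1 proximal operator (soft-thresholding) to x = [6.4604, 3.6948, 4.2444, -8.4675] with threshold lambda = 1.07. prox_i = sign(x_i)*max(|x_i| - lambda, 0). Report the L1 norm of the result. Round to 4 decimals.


Soft-thresholding with lambda = 1.07:
prox(6.4604) = sign(6.4604)*max(|6.4604| - 1.07, 0) = 5.3904
prox(3.6948) = sign(3.6948)*max(|3.6948| - 1.07, 0) = 2.6248
prox(4.2444) = sign(4.2444)*max(|4.2444| - 1.07, 0) = 3.1744
prox(-8.4675) = sign(-8.4675)*max(|-8.4675| - 1.07, 0) = -7.3975
prox(x) = [5.3904, 2.6248, 3.1744, -7.3975]
||prox(x)||_1 = 5.3904 + 2.6248 + 3.1744 + 7.3975 = 18.5871


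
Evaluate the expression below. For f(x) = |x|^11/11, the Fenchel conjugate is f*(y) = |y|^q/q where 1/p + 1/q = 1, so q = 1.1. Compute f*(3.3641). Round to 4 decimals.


The conjugate exponent q satisfies 1/p + 1/q = 1.
p = 11, so q = 11/(11 - 1) = 1.1
|y|^q = 3.3641^1.1 = 3.798
f*(3.3641) = 3.798 / 1.1 = 3.4527


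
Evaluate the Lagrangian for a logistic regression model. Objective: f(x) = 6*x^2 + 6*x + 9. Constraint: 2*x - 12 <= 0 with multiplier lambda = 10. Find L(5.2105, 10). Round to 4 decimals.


Step 1: Evaluate f(x).
f(5.2105) = 6*5.2105^2 + 6*5.2105 + 9 = 203.1589
Step 2: Evaluate g(x).
g(5.2105) = 2*5.2105 - 12 = -1.579
Step 3: Compute Lagrangian.
L = 203.1589 + 10*-1.579 = 187.3689


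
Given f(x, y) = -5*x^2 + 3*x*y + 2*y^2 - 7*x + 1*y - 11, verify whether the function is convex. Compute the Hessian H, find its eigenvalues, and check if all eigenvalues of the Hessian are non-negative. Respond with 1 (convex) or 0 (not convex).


The Hessian of f(x,y) = -5*x^2 + 3*x*y + 2*y^2 - 7*x + 1*y - 11 is:
H = [[-10, 3], [3, 4]]
Trace = -10 + 4 = -6
Determinant = -10*4 - (3)^2 = -49
Discriminant = (-6)^2 - 4*-49 = 232.0
Eigenvalues: lambda_1 = -10.6158, lambda_2 = 4.6158
The function is not convex.

0


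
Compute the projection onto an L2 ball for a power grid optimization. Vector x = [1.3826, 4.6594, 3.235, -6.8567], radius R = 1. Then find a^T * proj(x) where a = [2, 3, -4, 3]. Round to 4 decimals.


Step 1: Compute ||x|| (intermediates to 6 decimals).
||x|| = sqrt(1.3826^2 + 4.6594^2 + 3.235^2 + (-6.8567)^2) = 9.005618
Step 2: Project.
Since ||x|| > R, scale = R/||x|| = 1/9.005618 = 0.111042, proj(x) = scale * x
proj(x) = [0.153527, 0.517389, 0.359221, -0.761382]
Step 3: Dot product.
a^T * proj(x) = 2*0.153527 + 3*0.517389 - 4*0.359221 + 3*(-0.761382) = -1.8618


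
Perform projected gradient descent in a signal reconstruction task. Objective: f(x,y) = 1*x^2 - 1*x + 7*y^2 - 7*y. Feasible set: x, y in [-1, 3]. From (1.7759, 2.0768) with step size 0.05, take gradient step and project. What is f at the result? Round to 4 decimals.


Step 1: Compute gradient at (1.7759, 2.0768).
grad_x = 2*1*1.7759 - 1 = 2.5518
grad_y = 2*7*2.0768 - 7 = 22.0752
Step 2: Gradient step.
x_raw = 1.7759 - 0.05*2.5518 = 1.6483
y_raw = 2.0768 - 0.05*22.0752 = 0.973
Step 3: Project onto [-1, 3].
x_proj = clip(1.6483) = 1.6483
y_proj = clip(0.973) = 0.973
Step 4: Evaluate f.
f(1.6483, 0.973) = 0.885


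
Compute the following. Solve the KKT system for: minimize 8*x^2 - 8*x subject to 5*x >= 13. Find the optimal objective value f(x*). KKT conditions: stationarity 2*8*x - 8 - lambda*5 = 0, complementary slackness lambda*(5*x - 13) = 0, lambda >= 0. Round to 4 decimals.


Step 1: Try lambda = 0 (constraint inactive).
x_unc = 8/(2*8) = 0.5
Check: 5*0.5 = 2.5 < 13 -- violated!
Step 2: Constraint must be active: 5*x = 13
x* = 13/5 = 2.6
lambda = (2*8*2.6 - 8)/5 = 6.72
Step 3: Compute optimal value.
f(x*) = 8*2.6^2 - 8*2.6 = 33.28


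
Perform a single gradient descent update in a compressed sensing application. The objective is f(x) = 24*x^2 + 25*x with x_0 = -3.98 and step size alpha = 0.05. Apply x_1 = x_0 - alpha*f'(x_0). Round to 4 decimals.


We compute the gradient at x_0 and apply the update.
f'(x) = 48*x + 25
f'(-3.98) = 48*-3.98 + 25 = -166.04
x_1 = -3.98 - 0.05*-166.04 = 4.322


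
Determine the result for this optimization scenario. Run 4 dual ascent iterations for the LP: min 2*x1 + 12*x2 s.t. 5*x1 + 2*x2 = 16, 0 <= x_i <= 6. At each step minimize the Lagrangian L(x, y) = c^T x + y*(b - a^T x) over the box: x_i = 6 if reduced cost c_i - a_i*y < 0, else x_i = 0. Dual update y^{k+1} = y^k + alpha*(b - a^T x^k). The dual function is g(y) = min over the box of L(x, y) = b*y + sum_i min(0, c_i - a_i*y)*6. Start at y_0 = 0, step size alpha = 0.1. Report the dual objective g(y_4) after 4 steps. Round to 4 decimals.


Dual ascent for LP: min 2*x1 + 12*x2, 5*x1 + 2*x2 = 16, 0 <= x_i <= 6
Step 1: y^k = 0.0, reduced costs: (2.0, 12.0)
  x^k = (0.0, 0.0), subgradient = b - a^T x = 16.0
  y^{k+1} = 0.0 + 0.1*16.0 = 1.6
Step 2: y^k = 1.6, reduced costs: (-6.0, 8.8)
  x^k = (6.0, 0.0), subgradient = b - a^T x = -14.0
  y^{k+1} = 1.6 + 0.1*-14.0 = 0.2
Step 3: y^k = 0.2, reduced costs: (1.0, 11.6)
  x^k = (0.0, 0.0), subgradient = b - a^T x = 16.0
  y^{k+1} = 0.2 + 0.1*16.0 = 1.8
Step 4: y^k = 1.8, reduced costs: (-7.0, 8.4)
  x^k = (6.0, 0.0), subgradient = b - a^T x = -14.0
  y^{k+1} = 1.8 + 0.1*-14.0 = 0.4
Dual objective at y_4 = 0.4: reduced costs (0.0, 11.2), box minimizer x = (0.0, 0.0)
g(y_4) = b*y + (c1 - a1*y)*x1 + (c2 - a2*y)*x2 = 16*0.4 + 0.0*0.0 + 11.2*0.0 = 6.4 + 0.0 + 0.0 = 6.4


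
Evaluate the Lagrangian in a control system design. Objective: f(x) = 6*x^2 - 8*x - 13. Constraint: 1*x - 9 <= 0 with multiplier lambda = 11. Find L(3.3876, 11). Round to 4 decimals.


Step 1: Evaluate f(x).
f(3.3876) = 6*3.3876^2 - 8*3.3876 - 13 = 28.7542
Step 2: Evaluate g(x).
g(3.3876) = 1*3.3876 - 9 = -5.6124
Step 3: Compute Lagrangian.
L = 28.7542 + 11*-5.6124 = -32.9822


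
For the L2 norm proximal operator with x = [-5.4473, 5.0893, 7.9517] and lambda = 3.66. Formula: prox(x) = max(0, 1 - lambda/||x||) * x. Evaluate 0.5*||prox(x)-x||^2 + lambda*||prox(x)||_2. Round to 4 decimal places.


Step 1: Compute ||x||.
||x|| = 10.8997
Step 2: Compute scaling factor.
scale = max(0, 1 - 3.66/10.8997) = 0.6642
Step 3: prox(x) = [-3.6182, 3.3804, 5.2816]
||prox(x)|| = 7.2397
Step 4: Proximal objective.
0.5*||prox-x||^2 = 6.6978
lambda*||prox|| = 26.4973
Total = 33.1951


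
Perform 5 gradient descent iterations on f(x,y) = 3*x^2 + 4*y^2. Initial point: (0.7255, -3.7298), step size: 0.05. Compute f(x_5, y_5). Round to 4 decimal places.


Gradient descent on f(x,y) = 3*x^2 + 4*y^2.
Starting point: (0.7255, -3.7298), alpha = 0.05
Step 1: grad_x = 2*3*0.7255 = 4.353, grad_y = 2*4*-3.7298 = -29.8384
  x_1 = 0.7255 - 0.05*4.353 = 0.5079
  y_1 = -3.7298 - 0.05*-29.8384 = -2.2379
Step 2: grad_x = 2*3*0.5079 = 3.0471, grad_y = 2*4*-2.2379 = -17.903
  x_2 = 0.5079 - 0.05*3.0471 = 0.3555
  y_2 = -2.2379 - 0.05*-17.903 = -1.3427
Step 3: grad_x = 2*3*0.3555 = 2.133, grad_y = 2*4*-1.3427 = -10.7418
  x_3 = 0.3555 - 0.05*2.133 = 0.2488
  y_3 = -1.3427 - 0.05*-10.7418 = -0.8056
Step 4: grad_x = 2*3*0.2488 = 1.4931, grad_y = 2*4*-0.8056 = -6.4451
  x_4 = 0.2488 - 0.05*1.4931 = 0.1742
  y_4 = -0.8056 - 0.05*-6.4451 = -0.4834
Step 5: grad_x = 2*3*0.1742 = 1.0452, grad_y = 2*4*-0.4834 = -3.8671
  x_5 = 0.1742 - 0.05*1.0452 = 0.1219
  y_5 = -0.4834 - 0.05*-3.8671 = -0.29
f(0.1219, -0.29) = 3*0.1219^2 + 4*(-0.29)^2 = 0.3811


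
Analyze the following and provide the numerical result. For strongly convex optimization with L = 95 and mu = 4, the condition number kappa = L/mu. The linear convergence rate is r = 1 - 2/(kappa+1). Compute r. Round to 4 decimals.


Step 1: Compute the condition number.
kappa = L/mu = 95/4 = 23.75
Step 2: Compute the convergence rate.
r = 1 - 2/(kappa + 1) = 1 - 2*mu/(L + mu) = (L - mu)/(L + mu) = 91/99 = 0.9192


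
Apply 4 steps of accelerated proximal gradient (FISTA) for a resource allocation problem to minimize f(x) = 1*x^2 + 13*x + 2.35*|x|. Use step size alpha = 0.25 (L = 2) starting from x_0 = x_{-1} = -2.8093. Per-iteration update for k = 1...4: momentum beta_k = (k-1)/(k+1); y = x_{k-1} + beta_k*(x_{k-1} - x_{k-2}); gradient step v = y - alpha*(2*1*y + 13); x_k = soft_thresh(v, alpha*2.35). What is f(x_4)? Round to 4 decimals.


FISTA on f(x) = 1*x^2 + 13*x + 2.35*|x|
L = 2, alpha = 0.25
Iteration 1: beta = 0.0, y = -2.8093 + 0.0*(-2.8093 + 2.8093) = -2.8093
  grad(y) = 7.3814, v = y - alpha*grad = -4.6547
  prox(v) = soft_thresh(-4.6547, 0.5875) = -4.0672
Iteration 2: beta = 0.3333, y = -4.0672 + 0.3333*(-4.0672 + 2.8093) = -4.4864
  grad(y) = 4.0271, v = y - alpha*grad = -5.4932
  prox(v) = soft_thresh(-5.4932, 0.5875) = -4.9057
Iteration 3: beta = 0.5, y = -4.9057 + 0.5*(-4.9057 + 4.0672) = -5.325
  grad(y) = 2.35, v = y - alpha*grad = -5.9125
  prox(v) = soft_thresh(-5.9125, 0.5875) = -5.325
Iteration 4: beta = 0.6, y = -5.325 + 0.6*(-5.325 + 4.9057) = -5.5766
  grad(y) = 1.8469, v = y - alpha*grad = -6.0383
  prox(v) = soft_thresh(-6.0383, 0.5875) = -5.4508
f(x_4) = 1*(-5.4508)^2 + 13*(-5.4508) + 2.35*|-5.4508| = -28.3398


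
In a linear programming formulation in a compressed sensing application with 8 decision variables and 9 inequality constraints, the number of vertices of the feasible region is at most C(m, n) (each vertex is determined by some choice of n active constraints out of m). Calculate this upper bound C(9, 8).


Each vertex corresponds to some choice of n active constraints out of m, so the number of vertices is at most C(m, n) = m! / (n!(m-n)!).
m = 9, n = 8
Numerator: 9 * 8 * 7 * 6 * 5 * 4 * 3 * 2
Denominator: 8! = 40320
C(9, 8) = 9


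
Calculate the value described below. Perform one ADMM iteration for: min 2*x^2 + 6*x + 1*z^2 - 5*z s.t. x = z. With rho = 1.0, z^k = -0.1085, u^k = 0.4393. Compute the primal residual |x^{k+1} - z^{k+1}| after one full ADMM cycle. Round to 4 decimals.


ADMM iteration with rho = 1.0, z^k = -0.1085, u^k = 0.4393
Step 1: x-update.
Minimize 2*x^2 + 6*x + (1.0/2)*(x + 0.1085 + 0.4393)^2
FOC: (2*2 + 1.0)*x = -6 + 1.0*(-0.1085 - 0.4393)
x^{k+1} = -1.3096
Step 2: z-update.
Minimize 1*z^2 - 5*z + (1.0/2)*(-1.3096 - z + 0.4393)^2
FOC: (2*1 + 1.0)*z = 5 + 1.0*(-1.3096 + 0.4393)
z^{k+1} = 1.3766
Step 3: u-update.
u^{k+1} = 0.4393 - 1.3096 - 1.3766 = -2.2468
Step 4: Primal residual = |-1.3096 - 1.3766| = 2.6861


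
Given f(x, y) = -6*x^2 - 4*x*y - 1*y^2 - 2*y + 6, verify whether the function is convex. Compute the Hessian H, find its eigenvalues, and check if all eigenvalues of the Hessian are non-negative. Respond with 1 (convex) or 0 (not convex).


The Hessian of f(x,y) = -6*x^2 - 4*x*y - 1*y^2 - 2*y + 6 is:
H = [[-12, -4], [-4, -2]]
Trace = -12 - 2 = -14
Determinant = -12*-2 - (-4)^2 = 8
Discriminant = (-14)^2 - 4*8 = 164.0
Eigenvalues: lambda_1 = -13.4031, lambda_2 = -0.5969
The function is not convex.

0


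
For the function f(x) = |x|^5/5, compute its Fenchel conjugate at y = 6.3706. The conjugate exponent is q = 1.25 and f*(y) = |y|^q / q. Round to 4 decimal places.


The conjugate exponent q satisfies 1/p + 1/q = 1.
p = 5, so q = 5/(5 - 1) = 1.25
|y|^q = 6.3706^1.25 = 10.121
f*(6.3706) = 10.121 / 1.25 = 8.0968


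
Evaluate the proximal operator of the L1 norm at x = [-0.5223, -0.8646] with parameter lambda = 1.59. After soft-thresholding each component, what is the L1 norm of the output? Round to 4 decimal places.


Soft-thresholding with lambda = 1.59:
prox(-0.5223) = sign(-0.5223)*max(|-0.5223| - 1.59, 0) = 0.0
prox(-0.8646) = sign(-0.8646)*max(|-0.8646| - 1.59, 0) = 0.0
prox(x) = [0.0, 0.0]
||prox(x)||_1 = 0.0 + 0.0 = 0.0


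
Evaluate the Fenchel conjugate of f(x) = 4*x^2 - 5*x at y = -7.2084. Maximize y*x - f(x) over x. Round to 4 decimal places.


f*(y) = sup_x {y*x - a*x^2 - b*x} = sup_x {(y-b)*x - a*x^2}
FOC: (y - b) - 2a*x = 0 => x* = (y - b)/(2a)
x* = (-7.2084 + 5)/(2*4) = -0.2761
f*(-7.2084) = (y-b)^2/(4a) = (-7.2084 + 5)^2/(4*4)
= 4.877/16 = 0.3048


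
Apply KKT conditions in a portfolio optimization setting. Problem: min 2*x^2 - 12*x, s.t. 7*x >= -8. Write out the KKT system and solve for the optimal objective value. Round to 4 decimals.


Step 1: Try lambda = 0 (constraint inactive).
Stationarity: 2*2*x - 12 = 0
x* = 12/(2*2) = 3.0
Check constraint: 7*3.0 = 21.0 >= -8 -- satisfied.
Step 2: Compute optimal value.
f(x*) = 2*3.0^2 - 12*3.0 = -18.0


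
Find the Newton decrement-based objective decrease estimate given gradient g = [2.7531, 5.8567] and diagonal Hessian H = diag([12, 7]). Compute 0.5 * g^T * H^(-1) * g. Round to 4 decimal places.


Step 1: H is diagonal, so H^(-1) * g = [0.2294, 0.8367].
Step 2: g^T H^(-1) g = sum_i g_i^2 / H_ii
  = (2.7531)^2/12 + (5.8567)^2/7
  = 0.6316 + 4.9001 = 5.5318
Step 3: Objective decrease = 0.5 * g^T H^(-1) g = 2.7659


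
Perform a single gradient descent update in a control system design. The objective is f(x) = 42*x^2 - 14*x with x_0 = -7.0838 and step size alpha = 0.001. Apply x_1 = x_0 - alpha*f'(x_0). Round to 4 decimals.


We compute the gradient at x_0 and apply the update.
f'(x) = 84*x - 14
f'(-7.0838) = 84*-7.0838 - 14 = -609.0392
x_1 = -7.0838 - 0.001*-609.0392 = -6.4748


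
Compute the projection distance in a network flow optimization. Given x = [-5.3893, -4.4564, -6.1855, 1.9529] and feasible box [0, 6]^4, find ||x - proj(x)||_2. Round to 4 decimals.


Project each component onto [0, 6].
clip(-5.3893) = 0.0, clip(-4.4564) = 0.0, clip(-6.1855) = 0.0, clip(1.9529) = 1.9529
Projection = [0.0, 0.0, 0.0, 1.9529]
Squared diffs: [29.0446, 19.8595, 38.2604, 0.0]
Distance = sqrt(87.1645) = 9.3362


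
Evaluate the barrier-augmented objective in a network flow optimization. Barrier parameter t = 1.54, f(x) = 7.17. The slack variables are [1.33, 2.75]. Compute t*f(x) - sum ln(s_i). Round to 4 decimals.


Step 1: Compute log-barrier.
ln values: [0.2852, 1.0116]
phi = -(0.2852 + 1.0116) = -1.2968
Step 2: Compute augmented objective.
t*f(x) = 1.54*7.17 = 11.0418
Total = 11.0418 - 1.2968 = 9.745


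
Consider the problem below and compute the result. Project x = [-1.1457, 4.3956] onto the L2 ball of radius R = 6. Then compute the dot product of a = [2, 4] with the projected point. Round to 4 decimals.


Step 1: Compute ||x|| (intermediates to 6 decimals).
||x|| = sqrt((-1.1457)^2 + 4.3956^2) = 4.542458
Step 2: Project.
Since ||x|| <= R, proj = x (no scaling needed).
proj(x) = [-1.1457, 4.3956]
Step 3: Dot product.
a^T * proj(x) = 2*(-1.1457) + 4*4.3956 = 15.291
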